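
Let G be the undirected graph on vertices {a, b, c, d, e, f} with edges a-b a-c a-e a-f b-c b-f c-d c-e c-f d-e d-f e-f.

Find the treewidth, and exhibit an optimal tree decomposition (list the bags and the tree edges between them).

The largest bag has 4 vertices, giving width 3; this decomposition certifies tw(G) ≤ 3. Conversely, {c, d, e, f} is a clique of size 4, and the vertices of any clique must share a bag in every tree decomposition; so some bag has ≥ 4 vertices and tw(G) ≥ 3. Therefore the treewidth is 3.

Treewidth 3.
One such decomposition:
Bags: B1 = {a, c, e, f}  B2 = {c, d, e, f}  B3 = {a, b, c, f}
Tree: B1–B2, B1–B3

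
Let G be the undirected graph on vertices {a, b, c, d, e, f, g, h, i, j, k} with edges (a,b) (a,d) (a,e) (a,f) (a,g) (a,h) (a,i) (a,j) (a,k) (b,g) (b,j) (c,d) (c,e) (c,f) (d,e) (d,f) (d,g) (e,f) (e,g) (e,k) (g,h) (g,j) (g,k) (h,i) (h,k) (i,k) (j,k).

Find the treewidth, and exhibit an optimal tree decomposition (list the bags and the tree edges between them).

The largest bag has 4 vertices, giving width 3; this decomposition certifies tw(G) ≤ 3. On the other hand G contains the 4-clique {c, d, e, f}. A clique must lie in a single bag of any decomposition, so no decomposition can have width below 3. The upper and lower bounds meet at 3, so that is the treewidth.

Treewidth 3.
Bags: B1 = {a, d, e, f}  B2 = {a, d, e, g}  B3 = {a, e, g, k}  B4 = {a, g, h, k}  B5 = {a, g, j, k}  B6 = {c, d, e, f}  B7 = {a, b, g, j}  B8 = {a, h, i, k}
Tree: B1–B2, B2–B3, B3–B4, B3–B5, B1–B6, B5–B7, B4–B8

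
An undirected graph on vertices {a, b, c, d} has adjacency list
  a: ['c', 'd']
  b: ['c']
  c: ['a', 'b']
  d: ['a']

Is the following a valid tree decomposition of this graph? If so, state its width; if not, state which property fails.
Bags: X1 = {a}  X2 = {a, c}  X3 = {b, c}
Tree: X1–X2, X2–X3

No — vertex d appears in no bag.

A tree decomposition must satisfy three properties: every vertex lies in some bag; for every edge, both endpoints lie together in some bag; and for every vertex, the bags containing it form a connected subtree. Here vertex d appears in no bag, so the decomposition is invalid.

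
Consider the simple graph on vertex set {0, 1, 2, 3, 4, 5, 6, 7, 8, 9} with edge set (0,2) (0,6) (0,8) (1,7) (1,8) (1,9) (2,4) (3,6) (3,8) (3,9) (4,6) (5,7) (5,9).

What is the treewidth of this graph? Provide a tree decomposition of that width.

Treewidth 2.
One optimal decomposition is:
Bags: B1 = {0, 2, 4}  B2 = {0, 4, 6}  B3 = {0, 6, 8}  B4 = {3, 6, 8}  B5 = {1, 3, 8}  B6 = {1, 3, 9}  B7 = {1, 7, 9}  B8 = {5, 7, 9}
Tree: B1–B2, B2–B3, B3–B4, B4–B5, B5–B6, B6–B7, B7–B8

Each bag holds 3 vertices, so the decomposition has width 2, which upper-bounds the treewidth. The edges 2–4–6–0–2 form a cycle, so G is not a tree and its treewidth is at least 2. Therefore the treewidth is 2.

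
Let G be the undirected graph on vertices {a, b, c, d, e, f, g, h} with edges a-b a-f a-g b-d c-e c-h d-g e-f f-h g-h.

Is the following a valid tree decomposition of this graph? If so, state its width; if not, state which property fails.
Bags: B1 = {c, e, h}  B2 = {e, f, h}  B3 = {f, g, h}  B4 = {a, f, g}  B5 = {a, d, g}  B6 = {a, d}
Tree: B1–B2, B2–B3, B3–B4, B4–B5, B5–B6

A tree decomposition must satisfy three properties: every vertex lies in some bag; for every edge, both endpoints lie together in some bag; and for every vertex, the bags containing it form a connected subtree. Here vertex b appears in no bag, so the decomposition is invalid.

No — vertex b appears in no bag.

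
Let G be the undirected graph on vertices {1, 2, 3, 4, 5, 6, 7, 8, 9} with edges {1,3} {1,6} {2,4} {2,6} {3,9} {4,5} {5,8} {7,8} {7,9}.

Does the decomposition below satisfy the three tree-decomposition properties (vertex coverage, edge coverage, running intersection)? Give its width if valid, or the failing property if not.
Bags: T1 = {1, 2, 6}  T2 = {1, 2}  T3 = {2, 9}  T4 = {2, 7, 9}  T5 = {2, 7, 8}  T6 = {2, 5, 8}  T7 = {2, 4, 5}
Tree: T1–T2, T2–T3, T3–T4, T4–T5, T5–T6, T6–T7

No — vertex 3 appears in no bag.

A tree decomposition must satisfy three properties: every vertex lies in some bag; for every edge, both endpoints lie together in some bag; and for every vertex, the bags containing it form a connected subtree. Here vertex 3 appears in no bag, so the decomposition is invalid.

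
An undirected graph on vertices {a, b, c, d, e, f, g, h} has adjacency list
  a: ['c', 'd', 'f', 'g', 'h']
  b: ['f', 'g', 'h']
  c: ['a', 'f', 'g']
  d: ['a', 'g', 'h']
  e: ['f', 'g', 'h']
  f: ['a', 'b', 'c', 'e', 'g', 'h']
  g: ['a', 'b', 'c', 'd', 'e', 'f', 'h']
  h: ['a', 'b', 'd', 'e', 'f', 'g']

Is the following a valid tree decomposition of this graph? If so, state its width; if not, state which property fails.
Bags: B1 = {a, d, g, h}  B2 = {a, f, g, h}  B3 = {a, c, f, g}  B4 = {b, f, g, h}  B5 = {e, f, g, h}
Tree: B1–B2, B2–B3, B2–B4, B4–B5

Yes; width 3.

Checking the three conditions: (i) the bags cover all of {a, b, c, d, e, f, g, h}; (ii) for each edge, some bag contains both endpoints; (iii) the bags containing any fixed vertex form a subtree. All hold, so the decomposition is valid with width 4 − 1 = 3.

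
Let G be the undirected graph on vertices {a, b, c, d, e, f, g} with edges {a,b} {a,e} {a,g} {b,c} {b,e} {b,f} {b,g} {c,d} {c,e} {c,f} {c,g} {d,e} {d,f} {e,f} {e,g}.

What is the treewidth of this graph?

3

A width-3 tree decomposition is:
Bags: B1 = {b, c, e, g}  B2 = {b, c, e, f}  B3 = {c, d, e, f}  B4 = {a, b, e, g}
Tree: B1–B2, B2–B3, B1–B4
The largest bag has 4 vertices, giving width 3; this decomposition certifies tw(G) ≤ 3. On the other hand G contains the 4-clique {c, d, e, f}. A clique must lie in a single bag of any decomposition, so no decomposition can have width below 3. Therefore the treewidth is 3.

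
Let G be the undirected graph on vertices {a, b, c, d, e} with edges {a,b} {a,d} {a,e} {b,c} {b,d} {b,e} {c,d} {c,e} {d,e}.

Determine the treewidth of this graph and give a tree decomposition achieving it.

Treewidth 3.
One optimal decomposition is:
Bags: B1 = {b, c, d, e}  B2 = {a, b, d, e}
Tree: B1–B2

The largest bag has 4 vertices, giving width 3; this decomposition certifies tw(G) ≤ 3. On the other hand G contains the 4-clique {b, c, d, e}. A clique must lie in a single bag of any decomposition, so no decomposition can have width below 3. Hence tw(G) = 3 exactly.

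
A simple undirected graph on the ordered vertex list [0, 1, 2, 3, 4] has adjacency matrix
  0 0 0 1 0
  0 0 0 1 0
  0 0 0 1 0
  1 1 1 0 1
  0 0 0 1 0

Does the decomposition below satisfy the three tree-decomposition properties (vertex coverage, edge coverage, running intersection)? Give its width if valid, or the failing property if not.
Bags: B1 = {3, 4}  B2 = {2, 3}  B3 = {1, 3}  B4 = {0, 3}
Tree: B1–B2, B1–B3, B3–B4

Checking the three conditions: (i) the bags cover all of {0, 1, 2, 3, 4}; (ii) for each edge, some bag contains both endpoints; (iii) the bags containing any fixed vertex form a subtree. All hold, so the decomposition is valid with width 2 − 1 = 1.

Yes; width 1.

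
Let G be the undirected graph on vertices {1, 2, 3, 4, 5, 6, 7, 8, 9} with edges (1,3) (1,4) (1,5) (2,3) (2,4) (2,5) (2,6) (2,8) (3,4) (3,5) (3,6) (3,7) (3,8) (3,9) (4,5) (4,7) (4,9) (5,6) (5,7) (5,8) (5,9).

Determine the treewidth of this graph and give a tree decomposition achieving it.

Treewidth 3.
One such decomposition:
Bags: B1 = {2, 3, 4, 5}  B2 = {1, 3, 4, 5}  B3 = {3, 4, 5, 9}  B4 = {2, 3, 5, 8}  B5 = {3, 4, 5, 7}  B6 = {2, 3, 5, 6}
Tree: B1–B2, B1–B3, B1–B4, B1–B5, B1–B6

Each bag holds 4 vertices, so the decomposition has width 3, which upper-bounds the treewidth. For the lower bound, the 4 vertices {2, 3, 5, 8} are pairwise adjacent, and any tree decomposition puts a clique entirely inside one bag — forcing width ≥ 3. The upper and lower bounds meet at 3, so that is the treewidth.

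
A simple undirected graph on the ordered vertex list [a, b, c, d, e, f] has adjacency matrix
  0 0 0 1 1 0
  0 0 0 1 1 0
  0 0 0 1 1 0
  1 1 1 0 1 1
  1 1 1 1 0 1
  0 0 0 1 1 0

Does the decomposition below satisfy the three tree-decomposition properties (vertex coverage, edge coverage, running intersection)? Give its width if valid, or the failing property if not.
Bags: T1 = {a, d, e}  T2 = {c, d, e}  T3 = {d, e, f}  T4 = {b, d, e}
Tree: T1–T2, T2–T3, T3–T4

Checking the three conditions: (i) the bags cover all of {a, b, c, d, e, f}; (ii) for each edge, some bag contains both endpoints; (iii) the bags containing any fixed vertex form a subtree. All hold, so the decomposition is valid with width 3 − 1 = 2.

Yes; width 2.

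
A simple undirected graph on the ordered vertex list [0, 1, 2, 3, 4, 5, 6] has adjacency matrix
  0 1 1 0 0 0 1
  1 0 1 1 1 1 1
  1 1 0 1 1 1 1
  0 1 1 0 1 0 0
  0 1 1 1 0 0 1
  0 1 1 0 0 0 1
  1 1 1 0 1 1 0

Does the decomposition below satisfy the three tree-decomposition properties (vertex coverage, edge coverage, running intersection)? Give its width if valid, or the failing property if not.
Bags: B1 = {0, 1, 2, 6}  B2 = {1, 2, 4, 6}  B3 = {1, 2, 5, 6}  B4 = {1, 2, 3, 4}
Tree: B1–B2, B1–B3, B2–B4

Checking the three conditions: (i) the bags cover all of {0, 1, 2, 3, 4, 5, 6}; (ii) for each edge, some bag contains both endpoints; (iii) the bags containing any fixed vertex form a subtree. All hold, so the decomposition is valid with width 4 − 1 = 3.

Yes; width 3.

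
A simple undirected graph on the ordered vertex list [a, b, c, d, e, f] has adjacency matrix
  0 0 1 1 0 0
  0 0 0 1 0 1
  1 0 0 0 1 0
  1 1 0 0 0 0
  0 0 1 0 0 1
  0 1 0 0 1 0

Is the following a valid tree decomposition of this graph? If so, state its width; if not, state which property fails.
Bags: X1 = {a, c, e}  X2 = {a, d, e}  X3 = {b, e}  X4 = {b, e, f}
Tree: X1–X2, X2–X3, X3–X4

A tree decomposition must satisfy three properties: every vertex lies in some bag; for every edge, both endpoints lie together in some bag; and for every vertex, the bags containing it form a connected subtree. Here edge (d,b) lies in no bag, so the decomposition is invalid.

No — edge (d,b) lies in no bag.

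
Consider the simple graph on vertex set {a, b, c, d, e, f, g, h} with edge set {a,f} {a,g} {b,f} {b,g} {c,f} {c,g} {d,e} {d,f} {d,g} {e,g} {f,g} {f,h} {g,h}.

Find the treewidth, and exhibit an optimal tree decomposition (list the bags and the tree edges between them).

Treewidth 2.
One such decomposition:
Bags: B1 = {c, f, g}  B2 = {d, f, g}  B3 = {f, g, h}  B4 = {d, e, g}  B5 = {b, f, g}  B6 = {a, f, g}
Tree: B1–B2, B1–B3, B2–B4, B1–B5, B5–B6

Each bag holds 3 vertices, so the decomposition has width 2, which upper-bounds the treewidth. Conversely, {d, e, g} is a clique of size 3, and the vertices of any clique must share a bag in every tree decomposition; so some bag has ≥ 3 vertices and tw(G) ≥ 2. Hence tw(G) = 2 exactly.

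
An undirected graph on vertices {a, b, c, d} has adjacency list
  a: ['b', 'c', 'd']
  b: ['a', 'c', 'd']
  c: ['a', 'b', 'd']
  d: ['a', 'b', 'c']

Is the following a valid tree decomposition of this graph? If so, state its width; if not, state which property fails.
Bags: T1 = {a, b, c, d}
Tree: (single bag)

Every vertex of G appears in some bag (union = {a, b, c, d}); every edge is covered by a bag; and for each vertex v the set of bags containing v is connected in the bag tree. The decomposition is therefore valid. The largest bag has 4 vertices, so the width is 3.

Yes; width 3.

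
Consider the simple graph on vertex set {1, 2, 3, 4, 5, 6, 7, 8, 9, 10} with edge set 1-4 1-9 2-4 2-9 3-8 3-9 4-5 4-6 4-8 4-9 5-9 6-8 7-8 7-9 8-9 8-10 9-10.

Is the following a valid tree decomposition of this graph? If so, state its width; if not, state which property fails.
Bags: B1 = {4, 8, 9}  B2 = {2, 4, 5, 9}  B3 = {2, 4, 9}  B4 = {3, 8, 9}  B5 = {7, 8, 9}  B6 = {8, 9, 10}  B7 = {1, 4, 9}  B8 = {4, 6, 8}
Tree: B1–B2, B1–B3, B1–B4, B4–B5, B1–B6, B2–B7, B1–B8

A tree decomposition must satisfy three properties: every vertex lies in some bag; for every edge, both endpoints lie together in some bag; and for every vertex, the bags containing it form a connected subtree. Here bags containing vertex 2 are not connected in the tree, so the decomposition is invalid.

No — bags containing vertex 2 are not connected in the tree.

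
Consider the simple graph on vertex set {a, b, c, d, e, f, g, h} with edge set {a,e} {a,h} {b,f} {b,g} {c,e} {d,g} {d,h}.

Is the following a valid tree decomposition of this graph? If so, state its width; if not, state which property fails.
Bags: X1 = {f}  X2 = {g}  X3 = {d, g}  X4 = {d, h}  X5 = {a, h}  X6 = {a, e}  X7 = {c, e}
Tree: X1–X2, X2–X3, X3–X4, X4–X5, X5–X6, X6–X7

No — vertex b appears in no bag.

A tree decomposition must satisfy three properties: every vertex lies in some bag; for every edge, both endpoints lie together in some bag; and for every vertex, the bags containing it form a connected subtree. Here vertex b appears in no bag, so the decomposition is invalid.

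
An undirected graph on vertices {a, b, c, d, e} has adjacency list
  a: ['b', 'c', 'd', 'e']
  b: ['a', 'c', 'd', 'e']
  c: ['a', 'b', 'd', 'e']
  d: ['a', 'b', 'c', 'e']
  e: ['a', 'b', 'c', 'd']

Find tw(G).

A width-4 tree decomposition is:
Bags: B1 = {a, b, c, d, e}
Tree: (single bag)
A single bag containing all 5 vertices is trivially a valid decomposition of width 4. For the lower bound, the 5 vertices {a, b, c, d, e} are pairwise adjacent, and any tree decomposition puts a clique entirely inside one bag — forcing width ≥ 4. The upper and lower bounds meet at 4, so that is the treewidth.

4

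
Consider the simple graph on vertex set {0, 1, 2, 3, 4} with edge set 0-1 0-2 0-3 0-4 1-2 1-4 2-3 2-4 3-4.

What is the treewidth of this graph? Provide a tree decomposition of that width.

Every bag has size at most 4, so the width is 4 − 1 = 3 and tw(G) ≤ 3. For the lower bound, the 4 vertices {0, 1, 2, 4} are pairwise adjacent, and any tree decomposition puts a clique entirely inside one bag — forcing width ≥ 3. The upper and lower bounds meet at 3, so that is the treewidth.

Treewidth 3.
One optimal decomposition is:
Bags: B1 = {0, 1, 2, 4}  B2 = {0, 2, 3, 4}
Tree: B1–B2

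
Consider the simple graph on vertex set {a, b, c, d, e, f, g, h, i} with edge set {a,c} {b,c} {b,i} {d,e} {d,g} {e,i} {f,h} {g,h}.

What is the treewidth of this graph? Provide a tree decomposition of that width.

Every bag has size at most 2, so the width is 2 − 1 = 1 and tw(G) ≤ 1. Since G has at least one edge (e.g. f–h), it is not an edgeless graph, so tw(G) ≥ 1. Therefore the treewidth is 1.

Treewidth 1.
Bags: B1 = {f, h}  B2 = {g, h}  B3 = {d, g}  B4 = {d, e}  B5 = {e, i}  B6 = {b, i}  B7 = {b, c}  B8 = {a, c}
Tree: B1–B2, B2–B3, B3–B4, B4–B5, B5–B6, B6–B7, B7–B8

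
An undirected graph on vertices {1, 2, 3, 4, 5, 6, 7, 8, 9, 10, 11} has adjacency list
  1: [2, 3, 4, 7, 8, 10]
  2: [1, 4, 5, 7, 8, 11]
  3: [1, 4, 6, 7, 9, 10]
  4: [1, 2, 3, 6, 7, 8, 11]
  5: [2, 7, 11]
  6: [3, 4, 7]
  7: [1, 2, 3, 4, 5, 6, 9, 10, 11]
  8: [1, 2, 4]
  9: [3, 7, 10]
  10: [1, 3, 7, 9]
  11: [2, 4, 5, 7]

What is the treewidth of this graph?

3

A width-3 tree decomposition is:
Bags: B1 = {1, 3, 4, 7}  B2 = {1, 3, 7, 10}  B3 = {1, 2, 4, 7}  B4 = {3, 7, 9, 10}  B5 = {1, 2, 4, 8}  B6 = {2, 4, 7, 11}  B7 = {3, 4, 6, 7}  B8 = {2, 5, 7, 11}
Tree: B1–B2, B1–B3, B2–B4, B3–B5, B3–B6, B1–B7, B6–B8
Every bag has size at most 4, so the width is 4 − 1 = 3 and tw(G) ≤ 3. Conversely, {1, 2, 4, 8} is a clique of size 4, and the vertices of any clique must share a bag in every tree decomposition; so some bag has ≥ 4 vertices and tw(G) ≥ 3. Hence tw(G) = 3 exactly.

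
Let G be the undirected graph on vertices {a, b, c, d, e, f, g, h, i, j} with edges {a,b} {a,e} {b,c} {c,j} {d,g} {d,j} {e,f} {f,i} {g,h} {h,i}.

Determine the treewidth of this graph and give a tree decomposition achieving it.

Each bag holds 3 vertices, so the decomposition has width 2, which upper-bounds the treewidth. The edges g–d–j–c–b–a–e–f–i–h–g form a cycle, so G is not a tree and its treewidth is at least 2. Hence tw(G) = 2 exactly.

Treewidth 2.
One optimal decomposition is:
Bags: B1 = {d, g, j}  B2 = {c, g, j}  B3 = {b, c, g}  B4 = {a, b, g}  B5 = {a, e, g}  B6 = {e, f, g}  B7 = {f, g, i}  B8 = {g, h, i}
Tree: B1–B2, B2–B3, B3–B4, B4–B5, B5–B6, B6–B7, B7–B8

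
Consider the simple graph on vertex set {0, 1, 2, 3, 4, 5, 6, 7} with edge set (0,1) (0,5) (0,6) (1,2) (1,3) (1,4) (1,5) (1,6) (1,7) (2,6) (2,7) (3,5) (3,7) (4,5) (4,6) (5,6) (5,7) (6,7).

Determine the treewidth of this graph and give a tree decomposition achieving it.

Treewidth 3.
Bags: B1 = {1, 2, 6, 7}  B2 = {1, 5, 6, 7}  B3 = {1, 4, 5, 6}  B4 = {0, 1, 5, 6}  B5 = {1, 3, 5, 7}
Tree: B1–B2, B2–B3, B3–B4, B2–B5

The largest bag has 4 vertices, giving width 3; this decomposition certifies tw(G) ≤ 3. Conversely, {1, 2, 6, 7} is a clique of size 4, and the vertices of any clique must share a bag in every tree decomposition; so some bag has ≥ 4 vertices and tw(G) ≥ 3. The upper and lower bounds meet at 3, so that is the treewidth.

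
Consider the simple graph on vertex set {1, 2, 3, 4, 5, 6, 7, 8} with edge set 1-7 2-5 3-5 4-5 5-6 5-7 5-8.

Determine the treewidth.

1

A width-1 tree decomposition is:
Bags: B1 = {4, 5}  B2 = {2, 5}  B3 = {3, 5}  B4 = {5, 7}  B5 = {5, 6}  B6 = {1, 7}  B7 = {5, 8}
Tree: B1–B2, B1–B3, B1–B4, B3–B5, B4–B6, B5–B7
Each bag holds 2 vertices, so the decomposition has width 1, which upper-bounds the treewidth. Since G has at least one edge (e.g. 5–4), it is not an edgeless graph, so tw(G) ≥ 1. The upper and lower bounds meet at 1, so that is the treewidth.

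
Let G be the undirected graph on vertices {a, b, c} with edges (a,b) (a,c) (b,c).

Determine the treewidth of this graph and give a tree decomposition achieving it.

A single bag containing all 3 vertices is trivially a valid decomposition of width 2. For the lower bound, the 3 vertices {a, b, c} are pairwise adjacent, and any tree decomposition puts a clique entirely inside one bag — forcing width ≥ 2. Therefore the treewidth is 2.

Treewidth 2.
Bags: B1 = {a, b, c}
Tree: (single bag)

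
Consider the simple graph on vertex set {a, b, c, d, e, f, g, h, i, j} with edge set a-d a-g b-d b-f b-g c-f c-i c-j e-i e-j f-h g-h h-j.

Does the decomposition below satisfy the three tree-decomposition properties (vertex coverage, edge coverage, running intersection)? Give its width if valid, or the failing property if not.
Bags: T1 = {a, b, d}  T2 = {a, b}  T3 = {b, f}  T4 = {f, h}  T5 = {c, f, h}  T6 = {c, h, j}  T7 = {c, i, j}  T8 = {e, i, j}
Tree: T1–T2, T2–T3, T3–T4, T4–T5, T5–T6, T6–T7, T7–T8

No — vertex g appears in no bag.

A tree decomposition must satisfy three properties: every vertex lies in some bag; for every edge, both endpoints lie together in some bag; and for every vertex, the bags containing it form a connected subtree. Here vertex g appears in no bag, so the decomposition is invalid.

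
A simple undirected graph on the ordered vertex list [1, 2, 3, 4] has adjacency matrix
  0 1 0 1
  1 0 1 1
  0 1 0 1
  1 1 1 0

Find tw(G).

2

A width-2 tree decomposition is:
Bags: B1 = {1, 2, 4}  B2 = {2, 3, 4}
Tree: B1–B2
The largest bag has 3 vertices, giving width 2; this decomposition certifies tw(G) ≤ 2. Conversely, {1, 2, 4} is a clique of size 3, and the vertices of any clique must share a bag in every tree decomposition; so some bag has ≥ 3 vertices and tw(G) ≥ 2. Therefore the treewidth is 2.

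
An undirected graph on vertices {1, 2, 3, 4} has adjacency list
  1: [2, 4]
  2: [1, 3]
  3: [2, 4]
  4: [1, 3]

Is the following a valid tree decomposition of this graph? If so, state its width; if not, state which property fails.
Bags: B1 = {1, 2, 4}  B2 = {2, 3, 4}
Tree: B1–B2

Checking the three conditions: (i) the bags cover all of {1, 2, 3, 4}; (ii) for each edge, some bag contains both endpoints; (iii) the bags containing any fixed vertex form a subtree. All hold, so the decomposition is valid with width 3 − 1 = 2.

Yes; width 2.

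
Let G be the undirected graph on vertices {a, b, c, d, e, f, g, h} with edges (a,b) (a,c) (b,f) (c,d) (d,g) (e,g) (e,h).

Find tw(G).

1

A width-1 tree decomposition is:
Bags: B1 = {e, h}  B2 = {e, g}  B3 = {d, g}  B4 = {c, d}  B5 = {a, c}  B6 = {a, b}  B7 = {b, f}
Tree: B1–B2, B2–B3, B3–B4, B4–B5, B5–B6, B6–B7
Every bag has size at most 2, so the width is 2 − 1 = 1 and tw(G) ≤ 1. G has an edge, so its treewidth is at least 1. Therefore the treewidth is 1.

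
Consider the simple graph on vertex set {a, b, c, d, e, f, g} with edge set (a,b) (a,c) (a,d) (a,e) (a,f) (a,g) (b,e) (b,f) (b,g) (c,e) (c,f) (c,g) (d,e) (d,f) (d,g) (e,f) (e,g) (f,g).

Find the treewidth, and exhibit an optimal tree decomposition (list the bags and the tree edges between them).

Each bag holds 5 vertices, so the decomposition has width 4, which upper-bounds the treewidth. For the lower bound, the 5 vertices {a, d, e, f, g} are pairwise adjacent, and any tree decomposition puts a clique entirely inside one bag — forcing width ≥ 4. The upper and lower bounds meet at 4, so that is the treewidth.

Treewidth 4.
One such decomposition:
Bags: B1 = {a, b, e, f, g}  B2 = {a, d, e, f, g}  B3 = {a, c, e, f, g}
Tree: B1–B2, B2–B3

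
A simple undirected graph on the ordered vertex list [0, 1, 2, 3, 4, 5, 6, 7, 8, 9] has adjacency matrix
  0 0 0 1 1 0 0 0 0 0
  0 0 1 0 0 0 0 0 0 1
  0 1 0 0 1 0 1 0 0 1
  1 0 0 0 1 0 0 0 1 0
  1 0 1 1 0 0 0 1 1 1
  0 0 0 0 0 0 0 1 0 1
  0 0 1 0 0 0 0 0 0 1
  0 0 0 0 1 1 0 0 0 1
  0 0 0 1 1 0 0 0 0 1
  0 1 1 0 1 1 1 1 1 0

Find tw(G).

A width-2 tree decomposition is:
Bags: B1 = {5, 7, 9}  B2 = {4, 7, 9}  B3 = {2, 4, 9}  B4 = {4, 8, 9}  B5 = {2, 6, 9}  B6 = {3, 4, 8}  B7 = {1, 2, 9}  B8 = {0, 3, 4}
Tree: B1–B2, B2–B3, B2–B4, B3–B5, B4–B6, B3–B7, B6–B8
The largest bag has 3 vertices, giving width 2; this decomposition certifies tw(G) ≤ 2. Conversely, {0, 3, 4} is a clique of size 3, and the vertices of any clique must share a bag in every tree decomposition; so some bag has ≥ 3 vertices and tw(G) ≥ 2. Combining the bounds, tw(G) = 2.

2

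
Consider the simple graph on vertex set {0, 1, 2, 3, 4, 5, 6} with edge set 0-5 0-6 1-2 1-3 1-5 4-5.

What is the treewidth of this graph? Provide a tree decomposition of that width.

The largest bag has 2 vertices, giving width 1; this decomposition certifies tw(G) ≤ 1. G has an edge, so its treewidth is at least 1. Combining the bounds, tw(G) = 1.

Treewidth 1.
Bags: B1 = {1, 5}  B2 = {4, 5}  B3 = {0, 5}  B4 = {0, 6}  B5 = {1, 3}  B6 = {1, 2}
Tree: B1–B2, B2–B3, B3–B4, B1–B5, B1–B6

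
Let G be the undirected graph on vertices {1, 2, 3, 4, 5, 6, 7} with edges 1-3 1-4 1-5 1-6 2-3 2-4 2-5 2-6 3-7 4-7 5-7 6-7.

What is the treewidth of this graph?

A width-3 tree decomposition is:
Bags: B1 = {1, 2, 5, 7}  B2 = {1, 2, 6, 7}  B3 = {1, 2, 3, 7}  B4 = {1, 2, 4, 7}
Tree: B1–B2, B2–B3, B3–B4
Every bag has size at most 4, so the width is 4 − 1 = 3 and tw(G) ≤ 3. For the lower bound: the 4 vertex sets {1,5}, {6,7}, {2}, {3} are disjoint, each induces a connected subgraph, and every pair is joined by at least one edge of G. Contracting each set to a single vertex therefore yields K_{4} as a minor, and since treewidth is minor-monotone, tw(G) ≥ tw(K_{4}) = 3. Therefore the treewidth is 3.

3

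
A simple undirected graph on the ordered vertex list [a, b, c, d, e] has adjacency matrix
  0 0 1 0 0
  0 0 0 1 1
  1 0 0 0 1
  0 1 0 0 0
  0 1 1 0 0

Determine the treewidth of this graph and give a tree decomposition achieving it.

Each bag holds 2 vertices, so the decomposition has width 1, which upper-bounds the treewidth. Since G has at least one edge (e.g. a–c), it is not an edgeless graph, so tw(G) ≥ 1. Combining the bounds, tw(G) = 1.

Treewidth 1.
One such decomposition:
Bags: B1 = {a, c}  B2 = {c, e}  B3 = {b, e}  B4 = {b, d}
Tree: B1–B2, B2–B3, B3–B4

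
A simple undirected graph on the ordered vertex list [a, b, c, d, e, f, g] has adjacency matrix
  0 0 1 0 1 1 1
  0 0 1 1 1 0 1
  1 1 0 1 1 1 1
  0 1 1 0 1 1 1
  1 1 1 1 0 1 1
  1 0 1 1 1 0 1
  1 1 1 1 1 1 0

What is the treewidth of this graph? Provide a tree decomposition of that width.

Treewidth 4.
Bags: B1 = {c, d, e, f, g}  B2 = {a, c, e, f, g}  B3 = {b, c, d, e, g}
Tree: B1–B2, B1–B3

Each bag holds 5 vertices, so the decomposition has width 4, which upper-bounds the treewidth. For the lower bound, the 5 vertices {c, d, e, f, g} are pairwise adjacent, and any tree decomposition puts a clique entirely inside one bag — forcing width ≥ 4. Therefore the treewidth is 4.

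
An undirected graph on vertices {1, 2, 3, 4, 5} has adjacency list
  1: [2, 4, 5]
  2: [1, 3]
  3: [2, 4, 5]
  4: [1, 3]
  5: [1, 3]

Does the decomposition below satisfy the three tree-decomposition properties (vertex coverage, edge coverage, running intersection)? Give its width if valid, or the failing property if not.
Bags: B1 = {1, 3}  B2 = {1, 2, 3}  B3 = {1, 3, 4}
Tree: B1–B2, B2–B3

A tree decomposition must satisfy three properties: every vertex lies in some bag; for every edge, both endpoints lie together in some bag; and for every vertex, the bags containing it form a connected subtree. Here vertex 5 appears in no bag, so the decomposition is invalid.

No — vertex 5 appears in no bag.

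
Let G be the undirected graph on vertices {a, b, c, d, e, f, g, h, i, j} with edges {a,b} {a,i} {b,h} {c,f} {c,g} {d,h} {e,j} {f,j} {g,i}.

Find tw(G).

A width-1 tree decomposition is:
Bags: B1 = {d, h}  B2 = {b, h}  B3 = {a, b}  B4 = {a, i}  B5 = {g, i}  B6 = {c, g}  B7 = {c, f}  B8 = {f, j}  B9 = {e, j}
Tree: B1–B2, B2–B3, B3–B4, B4–B5, B5–B6, B6–B7, B7–B8, B8–B9
The largest bag has 2 vertices, giving width 1; this decomposition certifies tw(G) ≤ 1. G has an edge, so its treewidth is at least 1. Combining the bounds, tw(G) = 1.

1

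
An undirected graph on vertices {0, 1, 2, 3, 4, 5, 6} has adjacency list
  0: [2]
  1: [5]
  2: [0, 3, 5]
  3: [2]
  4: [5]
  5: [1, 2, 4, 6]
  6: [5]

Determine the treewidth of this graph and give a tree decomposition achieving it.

Treewidth 1.
One optimal decomposition is:
Bags: B1 = {1, 5}  B2 = {2, 5}  B3 = {4, 5}  B4 = {2, 3}  B5 = {5, 6}  B6 = {0, 2}
Tree: B1–B2, B1–B3, B2–B4, B2–B5, B4–B6

The largest bag has 2 vertices, giving width 1; this decomposition certifies tw(G) ≤ 1. Since G has at least one edge (e.g. 5–1), it is not an edgeless graph, so tw(G) ≥ 1. The upper and lower bounds meet at 1, so that is the treewidth.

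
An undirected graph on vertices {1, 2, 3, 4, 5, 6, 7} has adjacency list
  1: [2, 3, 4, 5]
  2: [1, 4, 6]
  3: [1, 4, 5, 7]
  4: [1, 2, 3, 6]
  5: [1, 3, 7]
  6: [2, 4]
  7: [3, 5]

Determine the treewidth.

A width-2 tree decomposition is:
Bags: B1 = {1, 3, 4}  B2 = {1, 2, 4}  B3 = {2, 4, 6}  B4 = {1, 3, 5}  B5 = {3, 5, 7}
Tree: B1–B2, B2–B3, B1–B4, B4–B5
Every bag has size at most 3, so the width is 3 − 1 = 2 and tw(G) ≤ 2. Conversely, {1, 2, 4} is a clique of size 3, and the vertices of any clique must share a bag in every tree decomposition; so some bag has ≥ 3 vertices and tw(G) ≥ 2. Combining the bounds, tw(G) = 2.

2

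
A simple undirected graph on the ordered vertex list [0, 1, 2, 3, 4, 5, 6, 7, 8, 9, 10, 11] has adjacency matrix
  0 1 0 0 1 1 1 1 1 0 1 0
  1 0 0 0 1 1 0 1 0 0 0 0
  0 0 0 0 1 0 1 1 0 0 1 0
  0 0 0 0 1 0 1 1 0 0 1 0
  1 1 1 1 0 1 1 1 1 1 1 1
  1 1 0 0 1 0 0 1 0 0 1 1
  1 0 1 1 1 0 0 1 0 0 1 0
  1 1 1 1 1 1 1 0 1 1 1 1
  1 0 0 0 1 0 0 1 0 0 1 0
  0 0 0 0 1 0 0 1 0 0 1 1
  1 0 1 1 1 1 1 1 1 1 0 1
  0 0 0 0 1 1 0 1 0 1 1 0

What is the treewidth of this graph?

4

A width-4 tree decomposition is:
Bags: B1 = {0, 4, 5, 7, 10}  B2 = {0, 4, 6, 7, 10}  B3 = {0, 1, 4, 5, 7}  B4 = {0, 4, 7, 8, 10}  B5 = {2, 4, 6, 7, 10}  B6 = {3, 4, 6, 7, 10}  B7 = {4, 5, 7, 10, 11}  B8 = {4, 7, 9, 10, 11}
Tree: B1–B2, B1–B3, B1–B4, B2–B5, B5–B6, B1–B7, B7–B8
Each bag holds 5 vertices, so the decomposition has width 4, which upper-bounds the treewidth. For the lower bound, the 5 vertices {0, 1, 4, 5, 7} are pairwise adjacent, and any tree decomposition puts a clique entirely inside one bag — forcing width ≥ 4. The upper and lower bounds meet at 4, so that is the treewidth.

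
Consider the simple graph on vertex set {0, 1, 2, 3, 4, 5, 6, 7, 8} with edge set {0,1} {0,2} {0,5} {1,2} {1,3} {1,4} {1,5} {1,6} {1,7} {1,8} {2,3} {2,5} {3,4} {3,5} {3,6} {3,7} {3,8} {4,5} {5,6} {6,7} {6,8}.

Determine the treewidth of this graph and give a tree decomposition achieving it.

Treewidth 3.
Bags: B1 = {1, 3, 6, 8}  B2 = {1, 3, 5, 6}  B3 = {1, 2, 3, 5}  B4 = {1, 3, 6, 7}  B5 = {1, 3, 4, 5}  B6 = {0, 1, 2, 5}
Tree: B1–B2, B2–B3, B2–B4, B2–B5, B3–B6

Each bag holds 4 vertices, so the decomposition has width 3, which upper-bounds the treewidth. On the other hand G contains the 4-clique {0, 1, 2, 5}. A clique must lie in a single bag of any decomposition, so no decomposition can have width below 3. The upper and lower bounds meet at 3, so that is the treewidth.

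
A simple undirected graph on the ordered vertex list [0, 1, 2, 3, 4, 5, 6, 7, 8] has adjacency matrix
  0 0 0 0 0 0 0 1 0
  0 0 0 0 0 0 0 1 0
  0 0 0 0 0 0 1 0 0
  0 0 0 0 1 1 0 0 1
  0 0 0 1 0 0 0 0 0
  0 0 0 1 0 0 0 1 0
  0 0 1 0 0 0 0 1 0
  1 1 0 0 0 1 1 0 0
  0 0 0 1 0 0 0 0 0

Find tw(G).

A width-1 tree decomposition is:
Bags: B1 = {5, 7}  B2 = {0, 7}  B3 = {6, 7}  B4 = {2, 6}  B5 = {3, 5}  B6 = {1, 7}  B7 = {3, 8}  B8 = {3, 4}
Tree: B1–B2, B1–B3, B3–B4, B1–B5, B2–B6, B5–B7, B5–B8
Every bag has size at most 2, so the width is 2 − 1 = 1 and tw(G) ≤ 1. Any graph with an edge has treewidth ≥ 1, and G has the edge 5–7. Therefore the treewidth is 1.

1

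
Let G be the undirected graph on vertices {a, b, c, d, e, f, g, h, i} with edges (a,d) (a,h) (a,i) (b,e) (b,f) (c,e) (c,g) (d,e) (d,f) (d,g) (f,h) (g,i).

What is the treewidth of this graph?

3

A width-3 tree decomposition is:
Bags: B1 = {c, e, g, i}  B2 = {d, e, g, i}  B3 = {a, d, e, i}  B4 = {a, b, d, e}  B5 = {a, b, d, f}  B6 = {a, b, f, h}
Tree: B1–B2, B2–B3, B3–B4, B4–B5, B5–B6
Each bag holds 4 vertices, so the decomposition has width 3, which upper-bounds the treewidth. For the lower bound: the 4 vertex sets {c,g,i}, {e}, {d}, {a,b,f,h} are disjoint, each induces a connected subgraph, and every pair is joined by at least one edge of G. Contracting each set to a single vertex therefore yields K_{4} as a minor, and since treewidth is minor-monotone, tw(G) ≥ tw(K_{4}) = 3. The upper and lower bounds meet at 3, so that is the treewidth.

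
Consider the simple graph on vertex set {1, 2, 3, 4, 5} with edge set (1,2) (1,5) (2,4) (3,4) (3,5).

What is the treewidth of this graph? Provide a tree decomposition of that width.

Each bag holds 3 vertices, so the decomposition has width 2, which upper-bounds the treewidth. The edges 2–1–5–3–4–2 form a cycle, so G is not a tree and its treewidth is at least 2. Hence tw(G) = 2 exactly.

Treewidth 2.
Bags: B1 = {1, 2, 5}  B2 = {2, 3, 5}  B3 = {2, 3, 4}
Tree: B1–B2, B2–B3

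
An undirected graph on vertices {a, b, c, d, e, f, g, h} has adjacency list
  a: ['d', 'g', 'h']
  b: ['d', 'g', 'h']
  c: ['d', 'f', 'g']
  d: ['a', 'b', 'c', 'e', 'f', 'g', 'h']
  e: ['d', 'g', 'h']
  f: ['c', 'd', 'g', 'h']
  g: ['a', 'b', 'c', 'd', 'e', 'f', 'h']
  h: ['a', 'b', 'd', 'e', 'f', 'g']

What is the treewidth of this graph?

A width-3 tree decomposition is:
Bags: B1 = {c, d, f, g}  B2 = {d, f, g, h}  B3 = {d, e, g, h}  B4 = {b, d, g, h}  B5 = {a, d, g, h}
Tree: B1–B2, B2–B3, B3–B4, B4–B5
The largest bag has 4 vertices, giving width 3; this decomposition certifies tw(G) ≤ 3. For the lower bound, the 4 vertices {d, e, g, h} are pairwise adjacent, and any tree decomposition puts a clique entirely inside one bag — forcing width ≥ 3. The upper and lower bounds meet at 3, so that is the treewidth.

3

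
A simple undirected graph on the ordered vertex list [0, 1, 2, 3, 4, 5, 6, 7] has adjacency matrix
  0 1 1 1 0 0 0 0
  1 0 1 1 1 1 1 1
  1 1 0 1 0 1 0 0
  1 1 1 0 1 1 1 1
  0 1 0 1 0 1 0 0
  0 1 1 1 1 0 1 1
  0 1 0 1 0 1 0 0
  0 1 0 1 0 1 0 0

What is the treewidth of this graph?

A width-3 tree decomposition is:
Bags: B1 = {1, 2, 3, 5}  B2 = {1, 3, 5, 7}  B3 = {1, 3, 4, 5}  B4 = {1, 3, 5, 6}  B5 = {0, 1, 2, 3}
Tree: B1–B2, B2–B3, B3–B4, B1–B5
The largest bag has 4 vertices, giving width 3; this decomposition certifies tw(G) ≤ 3. For the lower bound, the 4 vertices {0, 1, 2, 3} are pairwise adjacent, and any tree decomposition puts a clique entirely inside one bag — forcing width ≥ 3. Combining the bounds, tw(G) = 3.

3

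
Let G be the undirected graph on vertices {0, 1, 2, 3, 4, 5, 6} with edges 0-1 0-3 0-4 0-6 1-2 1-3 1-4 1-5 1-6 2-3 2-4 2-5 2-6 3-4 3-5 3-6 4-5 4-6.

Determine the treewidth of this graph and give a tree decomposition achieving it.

Treewidth 4.
One optimal decomposition is:
Bags: B1 = {1, 2, 3, 4, 5}  B2 = {1, 2, 3, 4, 6}  B3 = {0, 1, 3, 4, 6}
Tree: B1–B2, B2–B3

The largest bag has 5 vertices, giving width 4; this decomposition certifies tw(G) ≤ 4. For the lower bound, the 5 vertices {0, 1, 3, 4, 6} are pairwise adjacent, and any tree decomposition puts a clique entirely inside one bag — forcing width ≥ 4. Combining the bounds, tw(G) = 4.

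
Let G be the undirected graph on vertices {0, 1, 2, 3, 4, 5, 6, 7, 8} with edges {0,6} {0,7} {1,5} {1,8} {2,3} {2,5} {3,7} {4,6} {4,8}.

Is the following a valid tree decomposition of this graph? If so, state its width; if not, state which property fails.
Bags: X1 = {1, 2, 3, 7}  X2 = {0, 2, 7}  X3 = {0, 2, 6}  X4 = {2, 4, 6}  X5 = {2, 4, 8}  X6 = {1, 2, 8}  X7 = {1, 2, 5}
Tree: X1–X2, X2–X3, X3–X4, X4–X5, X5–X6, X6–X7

A tree decomposition must satisfy three properties: every vertex lies in some bag; for every edge, both endpoints lie together in some bag; and for every vertex, the bags containing it form a connected subtree. Here bags containing vertex 1 are not connected in the tree, so the decomposition is invalid.

No — bags containing vertex 1 are not connected in the tree.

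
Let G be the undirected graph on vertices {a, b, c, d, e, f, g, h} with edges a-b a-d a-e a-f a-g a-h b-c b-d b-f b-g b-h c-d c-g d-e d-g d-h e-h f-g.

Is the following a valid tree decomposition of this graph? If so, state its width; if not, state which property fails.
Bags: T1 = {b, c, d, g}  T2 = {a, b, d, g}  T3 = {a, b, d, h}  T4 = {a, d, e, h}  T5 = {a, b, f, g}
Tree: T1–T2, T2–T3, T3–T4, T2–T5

Checking the three conditions: (i) the bags cover all of {a, b, c, d, e, f, g, h}; (ii) for each edge, some bag contains both endpoints; (iii) the bags containing any fixed vertex form a subtree. All hold, so the decomposition is valid with width 4 − 1 = 3.

Yes; width 3.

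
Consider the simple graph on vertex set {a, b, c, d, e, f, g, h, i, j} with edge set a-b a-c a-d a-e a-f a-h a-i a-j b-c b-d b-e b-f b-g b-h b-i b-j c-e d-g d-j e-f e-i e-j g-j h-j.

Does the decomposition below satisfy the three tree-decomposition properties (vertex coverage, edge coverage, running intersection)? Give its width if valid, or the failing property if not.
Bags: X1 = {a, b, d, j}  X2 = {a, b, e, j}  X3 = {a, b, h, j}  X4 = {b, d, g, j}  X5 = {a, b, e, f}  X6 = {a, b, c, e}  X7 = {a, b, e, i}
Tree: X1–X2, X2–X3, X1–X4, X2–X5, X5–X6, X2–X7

Vertex coverage: the bags together contain {a, b, c, d, e, f, g, h, i, j}, the full vertex set. Edge coverage: each edge of G has both endpoints in at least one bag. Running intersection: for every vertex, the bags containing it form a connected subtree. All three properties hold, so this is a valid tree decomposition of width max|bag| − 1 = 3, and hence tw(G) ≤ 3.

Yes; width 3.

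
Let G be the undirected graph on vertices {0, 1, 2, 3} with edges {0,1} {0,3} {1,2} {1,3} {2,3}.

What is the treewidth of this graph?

2

A width-2 tree decomposition is:
Bags: B1 = {0, 1, 3}  B2 = {1, 2, 3}
Tree: B1–B2
Each bag holds 3 vertices, so the decomposition has width 2, which upper-bounds the treewidth. For the lower bound, the 3 vertices {0, 1, 3} are pairwise adjacent, and any tree decomposition puts a clique entirely inside one bag — forcing width ≥ 2. Combining the bounds, tw(G) = 2.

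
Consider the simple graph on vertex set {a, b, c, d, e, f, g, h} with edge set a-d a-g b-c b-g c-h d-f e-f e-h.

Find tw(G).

A width-2 tree decomposition is:
Bags: B1 = {c, e, h}  B2 = {b, c, e}  B3 = {b, e, g}  B4 = {a, e, g}  B5 = {a, d, e}  B6 = {d, e, f}
Tree: B1–B2, B2–B3, B3–B4, B4–B5, B5–B6
Every bag has size at most 3, so the width is 3 − 1 = 2 and tw(G) ≤ 2. For the lower bound, G contains the cycle e–h–c–b–g–a–d–f–e, so G is not a forest; only forests have treewidth ≤ 1, hence tw(G) ≥ 2. Combining the bounds, tw(G) = 2.

2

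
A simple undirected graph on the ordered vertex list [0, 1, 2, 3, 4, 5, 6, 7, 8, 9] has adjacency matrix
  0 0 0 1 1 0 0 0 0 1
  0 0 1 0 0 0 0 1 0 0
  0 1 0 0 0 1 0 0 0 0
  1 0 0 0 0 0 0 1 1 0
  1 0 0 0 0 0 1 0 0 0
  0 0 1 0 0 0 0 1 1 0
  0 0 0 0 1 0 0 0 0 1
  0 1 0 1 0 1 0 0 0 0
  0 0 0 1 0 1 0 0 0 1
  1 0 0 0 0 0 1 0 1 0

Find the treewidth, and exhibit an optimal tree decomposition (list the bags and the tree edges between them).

The largest bag has 3 vertices, giving width 2; this decomposition certifies tw(G) ≤ 2. For the lower bound, G contains the cycle 4–6–9–0–4, so G is not a forest; only forests have treewidth ≤ 1, hence tw(G) ≥ 2. Combining the bounds, tw(G) = 2.

Treewidth 2.
One optimal decomposition is:
Bags: B1 = {0, 4, 6}  B2 = {0, 6, 9}  B3 = {0, 3, 9}  B4 = {3, 8, 9}  B5 = {3, 7, 8}  B6 = {5, 7, 8}  B7 = {1, 5, 7}  B8 = {1, 2, 5}
Tree: B1–B2, B2–B3, B3–B4, B4–B5, B5–B6, B6–B7, B7–B8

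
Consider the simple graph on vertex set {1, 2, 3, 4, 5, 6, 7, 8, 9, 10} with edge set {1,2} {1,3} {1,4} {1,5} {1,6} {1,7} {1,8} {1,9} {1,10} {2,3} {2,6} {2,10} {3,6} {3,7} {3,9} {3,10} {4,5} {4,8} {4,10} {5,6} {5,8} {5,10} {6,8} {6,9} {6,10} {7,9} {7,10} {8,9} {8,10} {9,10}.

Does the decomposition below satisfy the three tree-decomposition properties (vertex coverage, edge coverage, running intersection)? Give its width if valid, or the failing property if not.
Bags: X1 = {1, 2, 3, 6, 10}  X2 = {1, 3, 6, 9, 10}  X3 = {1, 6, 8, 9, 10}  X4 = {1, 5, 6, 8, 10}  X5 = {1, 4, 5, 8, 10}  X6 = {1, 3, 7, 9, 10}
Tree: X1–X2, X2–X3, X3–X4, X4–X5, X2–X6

Yes; width 4.

Checking the three conditions: (i) the bags cover all of {1, 2, 3, 4, 5, 6, 7, 8, 9, 10}; (ii) for each edge, some bag contains both endpoints; (iii) the bags containing any fixed vertex form a subtree. All hold, so the decomposition is valid with width 5 − 1 = 4.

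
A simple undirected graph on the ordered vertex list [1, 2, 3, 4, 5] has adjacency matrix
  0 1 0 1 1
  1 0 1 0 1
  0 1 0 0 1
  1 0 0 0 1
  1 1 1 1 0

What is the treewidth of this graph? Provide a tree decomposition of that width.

Treewidth 2.
One such decomposition:
Bags: B1 = {1, 2, 5}  B2 = {2, 3, 5}  B3 = {1, 4, 5}
Tree: B1–B2, B1–B3

Each bag holds 3 vertices, so the decomposition has width 2, which upper-bounds the treewidth. For the lower bound, the 3 vertices {1, 2, 5} are pairwise adjacent, and any tree decomposition puts a clique entirely inside one bag — forcing width ≥ 2. Therefore the treewidth is 2.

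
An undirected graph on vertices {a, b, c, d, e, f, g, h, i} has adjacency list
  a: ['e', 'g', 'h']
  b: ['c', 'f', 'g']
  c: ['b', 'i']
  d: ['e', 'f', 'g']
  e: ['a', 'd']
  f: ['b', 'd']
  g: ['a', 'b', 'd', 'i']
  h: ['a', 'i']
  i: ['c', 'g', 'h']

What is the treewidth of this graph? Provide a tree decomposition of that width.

Treewidth 3.
Bags: B1 = {a, c, h, i}  B2 = {a, c, g, i}  B3 = {a, b, c, g}  B4 = {a, b, e, g}  B5 = {b, d, e, g}  B6 = {b, d, e, f}
Tree: B1–B2, B2–B3, B3–B4, B4–B5, B5–B6

Every bag has size at most 4, so the width is 4 − 1 = 3 and tw(G) ≤ 3. For the lower bound: the 4 vertex sets {c,h,i}, {a}, {g}, {b,d,e,f} are disjoint, each induces a connected subgraph, and every pair is joined by at least one edge of G. Contracting each set to a single vertex therefore yields K_{4} as a minor, and since treewidth is minor-monotone, tw(G) ≥ tw(K_{4}) = 3. Therefore the treewidth is 3.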